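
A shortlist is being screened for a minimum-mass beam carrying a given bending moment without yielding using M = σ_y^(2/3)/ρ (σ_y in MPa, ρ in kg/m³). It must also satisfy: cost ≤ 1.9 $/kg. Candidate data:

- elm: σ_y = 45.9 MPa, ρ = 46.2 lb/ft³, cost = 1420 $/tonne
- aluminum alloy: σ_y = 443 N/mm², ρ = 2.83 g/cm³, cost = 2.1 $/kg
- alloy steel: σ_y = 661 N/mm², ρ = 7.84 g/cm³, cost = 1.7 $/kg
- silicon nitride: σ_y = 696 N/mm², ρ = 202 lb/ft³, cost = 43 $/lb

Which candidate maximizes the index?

elm

Screen on constraints: cost ≤ 1.9 $/kg. Survivors: elm, alloy steel.
Normalizing units and computing the index:
  elm: σ_y = 45.90 MPa, ρ = 740.1 kg/m³
  alloy steel: σ_y = 661.0 MPa, ρ = 7840 kg/m³
  elm: M = 17.3×10⁻³
  alloy steel: M = 9.68×10⁻³
Elm has the largest M.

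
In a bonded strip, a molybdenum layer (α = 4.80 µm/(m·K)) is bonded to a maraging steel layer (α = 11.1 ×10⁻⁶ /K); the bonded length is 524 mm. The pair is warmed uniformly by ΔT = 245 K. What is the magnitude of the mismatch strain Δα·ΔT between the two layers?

1.54×10⁻³

Δα = |4.80 − 11.1|×10⁻⁶/K = 6.30×10⁻⁶/K.
Mismatch strain = Δα·ΔT = 6.30×10⁻⁶ × 245.0 = 1.54×10⁻³.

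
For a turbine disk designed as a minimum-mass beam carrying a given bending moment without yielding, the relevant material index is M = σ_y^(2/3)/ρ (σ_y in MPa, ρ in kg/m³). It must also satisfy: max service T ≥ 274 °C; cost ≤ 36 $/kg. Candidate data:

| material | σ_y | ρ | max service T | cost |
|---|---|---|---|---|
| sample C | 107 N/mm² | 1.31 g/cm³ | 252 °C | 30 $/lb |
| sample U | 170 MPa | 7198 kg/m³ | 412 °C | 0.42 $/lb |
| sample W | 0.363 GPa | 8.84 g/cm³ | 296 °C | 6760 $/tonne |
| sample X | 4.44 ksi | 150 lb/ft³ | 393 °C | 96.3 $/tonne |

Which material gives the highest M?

Screen on constraints: max service T ≥ 274 °C; cost ≤ 36 $/kg. Survivors: sample U, sample W, sample X.
After converting to SI:
  sample U: σ_y = 170.0 MPa, ρ = 7198 kg/m³
  sample W: σ_y = 363.0 MPa, ρ = 8840 kg/m³
  sample X: σ_y = 30.61 MPa, ρ = 2403 kg/m³
  sample W: M = 5.76×10⁻³
  sample U: M = 4.26×10⁻³
  sample X: M = 4.07×10⁻³
The maximum is for sample W.

sample W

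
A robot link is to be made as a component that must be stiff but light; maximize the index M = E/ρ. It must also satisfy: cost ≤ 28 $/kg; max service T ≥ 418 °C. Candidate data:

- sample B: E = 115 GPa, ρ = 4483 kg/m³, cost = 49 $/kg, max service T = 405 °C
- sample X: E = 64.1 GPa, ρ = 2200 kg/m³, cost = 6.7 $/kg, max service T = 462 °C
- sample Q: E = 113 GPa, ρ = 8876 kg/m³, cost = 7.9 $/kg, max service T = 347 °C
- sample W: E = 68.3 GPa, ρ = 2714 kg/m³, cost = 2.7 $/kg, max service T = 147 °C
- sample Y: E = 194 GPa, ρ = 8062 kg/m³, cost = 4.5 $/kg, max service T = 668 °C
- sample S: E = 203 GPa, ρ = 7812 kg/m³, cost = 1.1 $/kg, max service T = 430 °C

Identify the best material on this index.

Screen on constraints: cost ≤ 28 $/kg; max service T ≥ 418 °C. Survivors: sample X, sample Y, sample S.
Computing M directly (units already consistent):
  sample X: M = 29.1 MN·m/kg
  sample S: M = 26.0 MN·m/kg
  sample Y: M = 24.1 MN·m/kg
Sample X ranks first.

sample X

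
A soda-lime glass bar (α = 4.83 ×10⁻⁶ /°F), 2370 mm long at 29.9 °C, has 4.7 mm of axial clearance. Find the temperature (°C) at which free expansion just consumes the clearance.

α = 4.83×10⁻⁶/°F × 9/5 = 8.69×10⁻⁶/K.
α·L₀·ΔT = 4.7 mm ⇒ ΔT = 4.7 / (8.69×10⁻⁶ × 2370.0) = 228.1 K.
T = 29.9 + 228.1 = 258.0 °C.

258 °C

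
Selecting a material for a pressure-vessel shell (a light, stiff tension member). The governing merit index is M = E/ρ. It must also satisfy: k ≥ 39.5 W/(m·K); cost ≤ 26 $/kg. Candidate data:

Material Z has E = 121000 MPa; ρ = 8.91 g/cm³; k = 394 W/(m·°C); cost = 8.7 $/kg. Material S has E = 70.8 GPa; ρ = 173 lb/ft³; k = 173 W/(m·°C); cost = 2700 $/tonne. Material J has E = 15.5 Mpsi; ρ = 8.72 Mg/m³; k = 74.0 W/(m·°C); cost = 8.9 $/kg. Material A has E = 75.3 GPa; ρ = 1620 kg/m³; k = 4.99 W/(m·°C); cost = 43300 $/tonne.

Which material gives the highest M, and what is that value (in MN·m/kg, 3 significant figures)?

material S, M = 25.5 MN·m/kg

Screen on constraints: k ≥ 39.5 W/(m·K); cost ≤ 26 $/kg. Survivors: material Z, material S, material J.
Normalizing units and computing the index:
  material Z: E = 121.0 GPa, ρ = 8910 kg/m³
  material S: E = 70.80 GPa, ρ = 2771 kg/m³
  material J: E = 106.9 GPa, ρ = 8720 kg/m³
  material S: M = 25.5 MN·m/kg
  material Z: M = 13.6 MN·m/kg
  material J: M = 12.3 MN·m/kg
The maximum is for material S.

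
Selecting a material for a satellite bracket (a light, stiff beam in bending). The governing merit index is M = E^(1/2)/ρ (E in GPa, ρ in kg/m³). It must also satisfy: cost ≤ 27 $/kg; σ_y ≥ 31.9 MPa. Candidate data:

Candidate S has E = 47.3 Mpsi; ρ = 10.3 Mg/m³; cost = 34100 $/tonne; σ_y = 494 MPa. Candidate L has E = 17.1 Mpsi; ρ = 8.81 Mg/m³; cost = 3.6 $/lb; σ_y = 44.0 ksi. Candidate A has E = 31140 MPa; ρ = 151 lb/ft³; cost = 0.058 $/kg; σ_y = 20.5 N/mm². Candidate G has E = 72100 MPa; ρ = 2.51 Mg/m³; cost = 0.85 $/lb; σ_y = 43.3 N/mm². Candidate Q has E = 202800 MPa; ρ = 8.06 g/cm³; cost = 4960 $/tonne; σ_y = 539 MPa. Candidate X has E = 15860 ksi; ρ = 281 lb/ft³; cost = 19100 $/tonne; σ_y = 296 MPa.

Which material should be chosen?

Screen on constraints: cost ≤ 27 $/kg; σ_y ≥ 31.9 MPa. Survivors: candidate L, candidate G, candidate Q, candidate X.
Putting every candidate on a common basis:
  candidate L: E = 117.9 GPa, ρ = 8810 kg/m³
  candidate G: E = 72.10 GPa, ρ = 2510 kg/m³
  candidate Q: E = 202.8 GPa, ρ = 8060 kg/m³
  candidate X: E = 109.4 GPa, ρ = 4501 kg/m³
  candidate G: M = 3.38×10⁻³
  candidate X: M = 2.32×10⁻³
  candidate Q: M = 1.77×10⁻³
  candidate L: M = 1.23×10⁻³
The maximum is for candidate G.

candidate G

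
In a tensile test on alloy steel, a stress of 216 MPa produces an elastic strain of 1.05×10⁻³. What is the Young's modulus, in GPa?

206 GPa

E = σ/ε = 216 MPa / 1.05×10⁻³ = 205700 MPa = 206 GPa.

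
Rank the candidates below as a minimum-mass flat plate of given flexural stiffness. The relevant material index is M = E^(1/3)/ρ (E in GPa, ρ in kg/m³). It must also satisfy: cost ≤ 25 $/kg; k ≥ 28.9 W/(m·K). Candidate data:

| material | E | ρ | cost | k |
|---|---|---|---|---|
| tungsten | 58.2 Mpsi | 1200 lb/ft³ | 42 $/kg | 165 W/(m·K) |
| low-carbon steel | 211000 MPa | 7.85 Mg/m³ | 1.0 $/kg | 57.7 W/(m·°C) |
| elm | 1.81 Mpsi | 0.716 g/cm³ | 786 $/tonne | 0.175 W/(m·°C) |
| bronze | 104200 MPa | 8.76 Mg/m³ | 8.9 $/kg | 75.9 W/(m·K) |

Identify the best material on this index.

Screen on constraints: cost ≤ 25 $/kg; k ≥ 28.9 W/(m·K). Survivors: low-carbon steel, bronze.
Putting every candidate on a common basis:
  low-carbon steel: E = 211.0 GPa, ρ = 7850 kg/m³
  bronze: E = 104.2 GPa, ρ = 8760 kg/m³
  low-carbon steel: M = 0.758×10⁻³
  bronze: M = 0.537×10⁻³
Low-carbon steel has the largest M.

low-carbon steel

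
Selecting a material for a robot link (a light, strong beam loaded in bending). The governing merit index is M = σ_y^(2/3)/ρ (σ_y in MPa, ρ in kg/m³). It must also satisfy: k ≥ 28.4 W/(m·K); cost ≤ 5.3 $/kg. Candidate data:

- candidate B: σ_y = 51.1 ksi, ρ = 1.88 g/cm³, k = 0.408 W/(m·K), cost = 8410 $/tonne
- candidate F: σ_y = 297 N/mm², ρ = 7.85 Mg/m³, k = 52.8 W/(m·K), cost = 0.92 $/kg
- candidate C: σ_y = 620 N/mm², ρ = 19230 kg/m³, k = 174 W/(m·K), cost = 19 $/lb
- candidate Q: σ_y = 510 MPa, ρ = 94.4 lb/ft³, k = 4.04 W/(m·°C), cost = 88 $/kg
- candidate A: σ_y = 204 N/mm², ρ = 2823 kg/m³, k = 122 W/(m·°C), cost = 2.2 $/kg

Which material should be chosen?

candidate A

Screen on constraints: k ≥ 28.4 W/(m·K); cost ≤ 5.3 $/kg. Survivors: candidate F, candidate A.
Normalizing units and computing the index:
  candidate F: σ_y = 297.0 MPa, ρ = 7850 kg/m³
  candidate A: σ_y = 204.0 MPa, ρ = 2823 kg/m³
  candidate A: M = 12.3×10⁻³
  candidate F: M = 5.67×10⁻³
Candidate A has the largest M.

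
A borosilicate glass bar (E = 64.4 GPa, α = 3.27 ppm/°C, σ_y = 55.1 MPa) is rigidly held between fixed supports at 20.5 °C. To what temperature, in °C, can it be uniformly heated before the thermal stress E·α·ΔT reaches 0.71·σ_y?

206 °C

E·α·ΔT = 39.12 MPa ⇒ ΔT = 39.12 / (64.40×10³ × 3.27×10⁻⁶) = 185.8 K.
T = 20.5 + 185.8 = 206.3 °C.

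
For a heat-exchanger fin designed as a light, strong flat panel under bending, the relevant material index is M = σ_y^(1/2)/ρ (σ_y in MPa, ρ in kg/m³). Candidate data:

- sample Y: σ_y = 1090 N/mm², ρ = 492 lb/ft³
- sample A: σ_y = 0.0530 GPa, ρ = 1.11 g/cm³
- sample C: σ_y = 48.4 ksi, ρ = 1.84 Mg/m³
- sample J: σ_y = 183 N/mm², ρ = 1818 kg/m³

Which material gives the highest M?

sample C

After converting to SI:
  sample Y: σ_y = 1090 MPa, ρ = 7881 kg/m³
  sample A: σ_y = 53.00 MPa, ρ = 1110 kg/m³
  sample C: σ_y = 333.7 MPa, ρ = 1840 kg/m³
  sample J: σ_y = 183.0 MPa, ρ = 1818 kg/m³
  sample C: M = 9.93×10⁻³
  sample J: M = 7.44×10⁻³
  sample A: M = 6.56×10⁻³
  sample Y: M = 4.19×10⁻³
Sample C has the largest M.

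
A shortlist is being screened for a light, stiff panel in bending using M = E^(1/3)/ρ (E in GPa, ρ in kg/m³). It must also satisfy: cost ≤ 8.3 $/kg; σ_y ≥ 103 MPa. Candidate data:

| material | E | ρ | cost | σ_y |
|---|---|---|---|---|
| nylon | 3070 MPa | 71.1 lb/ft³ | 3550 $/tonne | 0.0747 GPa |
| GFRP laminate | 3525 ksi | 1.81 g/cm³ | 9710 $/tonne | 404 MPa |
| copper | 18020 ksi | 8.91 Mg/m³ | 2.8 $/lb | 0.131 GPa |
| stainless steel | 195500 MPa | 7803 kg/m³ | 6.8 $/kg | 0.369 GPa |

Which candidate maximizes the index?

Screen on constraints: cost ≤ 8.3 $/kg; σ_y ≥ 103 MPa. Survivors: copper, stainless steel.
After converting to SI:
  copper: E = 124.2 GPa, ρ = 8910 kg/m³
  stainless steel: E = 195.5 GPa, ρ = 7803 kg/m³
  stainless steel: M = 0.744×10⁻³
  copper: M = 0.560×10⁻³
Stainless steel has the largest M.

stainless steel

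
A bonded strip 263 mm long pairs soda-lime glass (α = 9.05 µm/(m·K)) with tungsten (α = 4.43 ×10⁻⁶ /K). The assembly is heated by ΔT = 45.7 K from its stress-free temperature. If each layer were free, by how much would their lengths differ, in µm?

55.5 µm

Δα = |9.05 − 4.43|×10⁻⁶/K = 4.62×10⁻⁶/K.
ΔL_mismatch = Δα·L·ΔT = 4.62×10⁻⁶ × 263.0 mm × 45.7 K = 55.5 µm.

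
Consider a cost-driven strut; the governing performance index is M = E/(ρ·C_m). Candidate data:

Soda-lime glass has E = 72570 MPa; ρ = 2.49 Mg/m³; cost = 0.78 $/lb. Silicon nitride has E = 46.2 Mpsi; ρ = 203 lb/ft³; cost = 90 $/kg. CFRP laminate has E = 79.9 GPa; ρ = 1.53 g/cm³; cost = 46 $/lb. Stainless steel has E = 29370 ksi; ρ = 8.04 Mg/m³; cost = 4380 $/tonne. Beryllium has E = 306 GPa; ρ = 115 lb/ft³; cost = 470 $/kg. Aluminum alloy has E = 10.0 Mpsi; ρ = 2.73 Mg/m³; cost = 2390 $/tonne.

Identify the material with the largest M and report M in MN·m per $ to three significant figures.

soda-lime glass, M = 16.9 MN·m per $

Normalizing units and computing the index:
  soda-lime glass: E = 72.57 GPa, ρ = 2490 kg/m³, cost = 1.720 $/kg
  silicon nitride: E = 318.5 GPa, ρ = 3252 kg/m³, cost = 90.00 $/kg
  CFRP laminate: E = 79.90 GPa, ρ = 1530 kg/m³, cost = 101.4 $/kg
  stainless steel: E = 202.5 GPa, ρ = 8040 kg/m³, cost = 4.380 $/kg
  beryllium: E = 306.0 GPa, ρ = 1842 kg/m³, cost = 470.0 $/kg
  aluminum alloy: E = 68.95 GPa, ρ = 2730 kg/m³, cost = 2.390 $/kg
  soda-lime glass: M = 16.9 MN·m per $
  aluminum alloy: M = 10.6 MN·m per $
  stainless steel: M = 5.75 MN·m per $
  silicon nitride: M = 1.09 MN·m per $
  CFRP laminate: M = 0.515 MN·m per $
  beryllium: M = 0.353 MN·m per $
Highest index: soda-lime glass.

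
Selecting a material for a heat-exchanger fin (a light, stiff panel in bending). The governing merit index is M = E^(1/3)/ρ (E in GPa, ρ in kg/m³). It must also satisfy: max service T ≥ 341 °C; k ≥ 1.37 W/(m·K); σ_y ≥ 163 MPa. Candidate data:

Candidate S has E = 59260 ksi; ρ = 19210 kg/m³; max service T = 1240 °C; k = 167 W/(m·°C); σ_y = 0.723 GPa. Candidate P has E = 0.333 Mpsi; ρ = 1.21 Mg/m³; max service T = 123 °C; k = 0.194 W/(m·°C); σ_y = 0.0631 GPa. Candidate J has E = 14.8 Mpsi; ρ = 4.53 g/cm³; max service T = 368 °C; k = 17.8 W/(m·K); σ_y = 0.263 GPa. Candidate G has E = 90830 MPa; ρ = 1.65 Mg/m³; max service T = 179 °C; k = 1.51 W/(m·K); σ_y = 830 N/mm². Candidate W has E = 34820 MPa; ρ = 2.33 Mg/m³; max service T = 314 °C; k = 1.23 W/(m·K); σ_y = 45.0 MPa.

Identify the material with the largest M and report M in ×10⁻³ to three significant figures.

candidate J, M = 1.03×10⁻³

Screen on constraints: max service T ≥ 341 °C; k ≥ 1.37 W/(m·K); σ_y ≥ 163 MPa. Survivors: candidate S, candidate J.
Putting every candidate on a common basis:
  candidate S: E = 408.6 GPa, ρ = 19210 kg/m³
  candidate J: E = 102.0 GPa, ρ = 4530 kg/m³
  candidate J: M = 1.03×10⁻³
  candidate S: M = 0.386×10⁻³
Highest index: candidate J.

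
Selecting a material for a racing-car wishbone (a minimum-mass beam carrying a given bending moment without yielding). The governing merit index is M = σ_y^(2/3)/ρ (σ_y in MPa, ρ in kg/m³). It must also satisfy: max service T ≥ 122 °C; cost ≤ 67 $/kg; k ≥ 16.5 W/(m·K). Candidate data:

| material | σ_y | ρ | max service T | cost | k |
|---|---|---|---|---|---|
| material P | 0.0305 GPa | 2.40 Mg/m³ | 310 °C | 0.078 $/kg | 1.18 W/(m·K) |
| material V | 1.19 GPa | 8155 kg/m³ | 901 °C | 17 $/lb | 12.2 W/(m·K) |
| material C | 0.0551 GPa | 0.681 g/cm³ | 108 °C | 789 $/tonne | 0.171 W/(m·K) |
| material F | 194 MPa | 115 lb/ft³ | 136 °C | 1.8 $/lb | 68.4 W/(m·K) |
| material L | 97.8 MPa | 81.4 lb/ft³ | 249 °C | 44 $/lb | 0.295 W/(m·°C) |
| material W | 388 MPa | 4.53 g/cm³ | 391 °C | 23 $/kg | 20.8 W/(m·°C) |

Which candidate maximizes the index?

material F

Screen on constraints: max service T ≥ 122 °C; cost ≤ 67 $/kg; k ≥ 16.5 W/(m·K). Survivors: material F, material W.
In SI units:
  material F: σ_y = 194.0 MPa, ρ = 1842 kg/m³
  material W: σ_y = 388.0 MPa, ρ = 4530 kg/m³
  material F: M = 18.2×10⁻³
  material W: M = 11.7×10⁻³
Highest index: material F.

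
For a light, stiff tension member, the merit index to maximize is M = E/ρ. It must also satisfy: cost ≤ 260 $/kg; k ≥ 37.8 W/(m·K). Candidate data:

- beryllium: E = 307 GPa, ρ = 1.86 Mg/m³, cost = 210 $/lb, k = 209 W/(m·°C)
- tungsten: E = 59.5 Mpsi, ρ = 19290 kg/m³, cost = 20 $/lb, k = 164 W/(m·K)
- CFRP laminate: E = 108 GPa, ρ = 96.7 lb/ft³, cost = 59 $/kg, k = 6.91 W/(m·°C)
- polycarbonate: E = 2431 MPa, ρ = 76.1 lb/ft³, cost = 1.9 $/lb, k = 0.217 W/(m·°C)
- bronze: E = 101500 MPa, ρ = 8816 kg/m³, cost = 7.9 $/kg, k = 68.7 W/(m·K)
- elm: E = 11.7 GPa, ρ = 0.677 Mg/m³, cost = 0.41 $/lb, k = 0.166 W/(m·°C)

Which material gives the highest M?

Screen on constraints: cost ≤ 260 $/kg; k ≥ 37.8 W/(m·K). Survivors: tungsten, bronze.
After converting to SI:
  tungsten: E = 410.2 GPa, ρ = 19290 kg/m³
  bronze: E = 101.5 GPa, ρ = 8816 kg/m³
  tungsten: M = 21.3 MN·m/kg
  bronze: M = 11.5 MN·m/kg
The maximum is for tungsten.

tungsten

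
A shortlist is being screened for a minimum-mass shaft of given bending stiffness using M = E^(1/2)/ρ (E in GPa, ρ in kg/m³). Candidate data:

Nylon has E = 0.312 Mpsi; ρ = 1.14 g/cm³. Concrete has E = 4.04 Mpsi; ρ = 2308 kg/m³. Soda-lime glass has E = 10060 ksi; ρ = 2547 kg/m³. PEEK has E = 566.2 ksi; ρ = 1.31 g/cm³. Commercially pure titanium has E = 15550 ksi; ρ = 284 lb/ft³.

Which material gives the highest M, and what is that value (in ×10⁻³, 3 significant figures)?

soda-lime glass, M = 3.27×10⁻³

After converting to SI:
  nylon: E = 2.151 GPa, ρ = 1140 kg/m³
  concrete: E = 27.85 GPa, ρ = 2308 kg/m³
  soda-lime glass: E = 69.36 GPa, ρ = 2547 kg/m³
  PEEK: E = 3.904 GPa, ρ = 1310 kg/m³
  commercially pure titanium: E = 107.2 GPa, ρ = 4549 kg/m³
  soda-lime glass: M = 3.27×10⁻³
  concrete: M = 2.29×10⁻³
  commercially pure titanium: M = 2.28×10⁻³
  PEEK: M = 1.51×10⁻³
  nylon: M = 1.29×10⁻³
The maximum is for soda-lime glass.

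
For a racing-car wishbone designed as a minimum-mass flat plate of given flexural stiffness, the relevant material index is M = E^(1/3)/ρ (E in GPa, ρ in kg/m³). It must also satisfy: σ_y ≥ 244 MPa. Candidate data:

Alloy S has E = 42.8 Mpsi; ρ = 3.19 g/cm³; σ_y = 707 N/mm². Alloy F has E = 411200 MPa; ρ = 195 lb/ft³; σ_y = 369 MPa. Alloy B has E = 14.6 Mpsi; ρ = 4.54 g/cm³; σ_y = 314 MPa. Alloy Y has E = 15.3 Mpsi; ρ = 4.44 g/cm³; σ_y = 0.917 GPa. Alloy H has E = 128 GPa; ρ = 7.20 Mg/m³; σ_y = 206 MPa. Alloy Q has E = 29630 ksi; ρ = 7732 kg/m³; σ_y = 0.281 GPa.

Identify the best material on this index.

alloy F

Screen on constraints: σ_y ≥ 244 MPa. Survivors: alloy S, alloy F, alloy B, alloy Y, alloy Q.
After converting to SI:
  alloy S: E = 295.1 GPa, ρ = 3190 kg/m³
  alloy F: E = 411.2 GPa, ρ = 3124 kg/m³
  alloy B: E = 100.7 GPa, ρ = 4540 kg/m³
  alloy Y: E = 105.5 GPa, ρ = 4440 kg/m³
  alloy Q: E = 204.3 GPa, ρ = 7732 kg/m³
  alloy F: M = 2.38×10⁻³
  alloy S: M = 2.09×10⁻³
  alloy Y: M = 1.06×10⁻³
  alloy B: M = 1.02×10⁻³
  alloy Q: M = 0.762×10⁻³
Highest index: alloy F.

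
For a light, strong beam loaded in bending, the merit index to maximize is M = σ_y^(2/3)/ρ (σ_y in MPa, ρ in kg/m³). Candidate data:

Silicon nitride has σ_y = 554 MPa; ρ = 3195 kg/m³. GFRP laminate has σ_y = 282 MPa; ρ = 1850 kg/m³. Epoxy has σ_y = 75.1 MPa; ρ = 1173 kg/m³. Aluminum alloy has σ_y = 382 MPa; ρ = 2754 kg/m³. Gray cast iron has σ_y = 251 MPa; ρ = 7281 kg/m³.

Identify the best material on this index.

Computing M directly (units already consistent):
  GFRP laminate: M = 23.2×10⁻³
  silicon nitride: M = 21.1×10⁻³
  aluminum alloy: M = 19.1×10⁻³
  epoxy: M = 15.2×10⁻³
  gray cast iron: M = 5.47×10⁻³
GFRP laminate ranks first.

GFRP laminate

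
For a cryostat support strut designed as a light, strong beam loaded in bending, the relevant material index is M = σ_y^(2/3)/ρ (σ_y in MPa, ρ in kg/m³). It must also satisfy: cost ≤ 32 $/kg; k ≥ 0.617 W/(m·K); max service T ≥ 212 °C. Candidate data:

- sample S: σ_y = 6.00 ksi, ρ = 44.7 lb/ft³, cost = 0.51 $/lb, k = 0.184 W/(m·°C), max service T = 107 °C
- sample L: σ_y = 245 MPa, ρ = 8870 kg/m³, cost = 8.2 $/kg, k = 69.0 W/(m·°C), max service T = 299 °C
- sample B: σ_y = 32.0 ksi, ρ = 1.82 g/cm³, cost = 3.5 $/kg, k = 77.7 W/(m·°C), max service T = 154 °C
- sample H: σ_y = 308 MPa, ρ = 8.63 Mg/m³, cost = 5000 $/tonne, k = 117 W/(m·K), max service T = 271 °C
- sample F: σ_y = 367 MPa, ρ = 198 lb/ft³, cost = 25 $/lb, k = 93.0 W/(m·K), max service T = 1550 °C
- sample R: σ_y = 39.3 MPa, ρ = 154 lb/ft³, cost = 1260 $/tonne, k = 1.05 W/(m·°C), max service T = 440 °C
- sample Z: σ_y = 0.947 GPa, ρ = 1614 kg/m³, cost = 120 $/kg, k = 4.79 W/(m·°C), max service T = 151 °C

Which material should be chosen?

sample H

Screen on constraints: cost ≤ 32 $/kg; k ≥ 0.617 W/(m·K); max service T ≥ 212 °C. Survivors: sample L, sample H, sample R.
In SI units:
  sample L: σ_y = 245.0 MPa, ρ = 8870 kg/m³
  sample H: σ_y = 308.0 MPa, ρ = 8630 kg/m³
  sample R: σ_y = 39.30 MPa, ρ = 2467 kg/m³
  sample H: M = 5.28×10⁻³
  sample R: M = 4.69×10⁻³
  sample L: M = 4.41×10⁻³
Sample H has the largest M.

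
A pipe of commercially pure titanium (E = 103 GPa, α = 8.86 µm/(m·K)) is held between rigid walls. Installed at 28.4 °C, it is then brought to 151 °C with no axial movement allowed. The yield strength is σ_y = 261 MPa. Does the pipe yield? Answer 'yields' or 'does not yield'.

does not yield

ΔT = 122.6 K. Constrained thermal stress σ = E·α·ΔT = 103.0×10³ MPa × 8.86×10⁻⁶ × 122.6 = 112 MPa (compressive).
Compare to σ_y = 261 MPa: σ < σ_y, so it does not yield.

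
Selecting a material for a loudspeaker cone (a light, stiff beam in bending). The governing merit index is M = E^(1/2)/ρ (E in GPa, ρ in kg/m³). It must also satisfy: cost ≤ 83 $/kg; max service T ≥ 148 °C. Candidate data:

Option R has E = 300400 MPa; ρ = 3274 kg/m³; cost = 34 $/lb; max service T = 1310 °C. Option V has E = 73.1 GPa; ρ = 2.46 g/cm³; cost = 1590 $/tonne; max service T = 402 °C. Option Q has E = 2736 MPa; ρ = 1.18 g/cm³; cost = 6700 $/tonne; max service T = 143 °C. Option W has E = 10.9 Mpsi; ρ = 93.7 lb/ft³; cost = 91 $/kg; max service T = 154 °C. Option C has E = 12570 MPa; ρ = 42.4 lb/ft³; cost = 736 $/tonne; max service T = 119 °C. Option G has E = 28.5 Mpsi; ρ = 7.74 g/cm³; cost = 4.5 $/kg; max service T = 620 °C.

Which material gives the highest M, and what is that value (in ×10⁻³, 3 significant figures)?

Screen on constraints: cost ≤ 83 $/kg; max service T ≥ 148 °C. Survivors: option R, option V, option G.
After converting to SI:
  option R: E = 300.4 GPa, ρ = 3274 kg/m³
  option V: E = 73.10 GPa, ρ = 2460 kg/m³
  option G: E = 196.5 GPa, ρ = 7740 kg/m³
  option R: M = 5.29×10⁻³
  option V: M = 3.48×10⁻³
  option G: M = 1.81×10⁻³
Option R has the largest M.

option R, M = 5.29×10⁻³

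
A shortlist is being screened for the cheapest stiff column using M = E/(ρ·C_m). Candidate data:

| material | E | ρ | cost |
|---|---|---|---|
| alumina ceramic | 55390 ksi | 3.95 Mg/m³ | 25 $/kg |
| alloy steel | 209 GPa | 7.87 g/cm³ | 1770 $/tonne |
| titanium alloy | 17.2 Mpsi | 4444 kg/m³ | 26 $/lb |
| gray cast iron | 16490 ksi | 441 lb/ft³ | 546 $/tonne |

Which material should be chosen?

Convert each candidate to consistent units, then evaluate M:
  alumina ceramic: E = 381.9 GPa, ρ = 3950 kg/m³, cost = 25.00 $/kg
  alloy steel: E = 209.0 GPa, ρ = 7870 kg/m³, cost = 1.770 $/kg
  titanium alloy: E = 118.6 GPa, ρ = 4444 kg/m³, cost = 57.32 $/kg
  gray cast iron: E = 113.7 GPa, ρ = 7064 kg/m³, cost = 0.5460 $/kg
  gray cast iron: M = 29.5 MN·m per $
  alloy steel: M = 15.0 MN·m per $
  alumina ceramic: M = 3.87 MN·m per $
  titanium alloy: M = 0.466 MN·m per $
The maximum is for gray cast iron.

gray cast iron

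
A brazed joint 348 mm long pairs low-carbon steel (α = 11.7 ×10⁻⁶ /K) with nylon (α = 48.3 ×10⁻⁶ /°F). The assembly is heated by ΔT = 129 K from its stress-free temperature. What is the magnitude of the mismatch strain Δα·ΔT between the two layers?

9.71×10⁻³

nylon: α = 48.3×10⁻⁶/°F × 9/5 = 86.9×10⁻⁶/K.
Δα = |11.7 − 86.9|×10⁻⁶/K = 75.2×10⁻⁶/K.
Mismatch strain = Δα·ΔT = 75.2×10⁻⁶ × 129.0 = 9.71×10⁻³.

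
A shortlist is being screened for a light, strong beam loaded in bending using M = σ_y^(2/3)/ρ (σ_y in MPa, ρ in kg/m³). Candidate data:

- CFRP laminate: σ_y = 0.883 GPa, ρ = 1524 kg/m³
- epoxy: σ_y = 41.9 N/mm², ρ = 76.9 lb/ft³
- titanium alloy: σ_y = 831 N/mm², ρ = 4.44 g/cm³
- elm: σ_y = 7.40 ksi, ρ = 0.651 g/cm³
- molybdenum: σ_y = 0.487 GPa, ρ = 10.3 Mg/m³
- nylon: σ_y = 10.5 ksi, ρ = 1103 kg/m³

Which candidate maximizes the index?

CFRP laminate

After converting to SI:
  CFRP laminate: σ_y = 883.0 MPa, ρ = 1524 kg/m³
  epoxy: σ_y = 41.90 MPa, ρ = 1232 kg/m³
  titanium alloy: σ_y = 831.0 MPa, ρ = 4440 kg/m³
  elm: σ_y = 51.02 MPa, ρ = 651.0 kg/m³
  molybdenum: σ_y = 487.0 MPa, ρ = 10300 kg/m³
  nylon: σ_y = 72.39 MPa, ρ = 1103 kg/m³
  CFRP laminate: M = 60.4×10⁻³
  elm: M = 21.1×10⁻³
  titanium alloy: M = 19.9×10⁻³
  nylon: M = 15.7×10⁻³
  epoxy: M = 9.79×10⁻³
  molybdenum: M = 6.01×10⁻³
CFRP laminate has the largest M.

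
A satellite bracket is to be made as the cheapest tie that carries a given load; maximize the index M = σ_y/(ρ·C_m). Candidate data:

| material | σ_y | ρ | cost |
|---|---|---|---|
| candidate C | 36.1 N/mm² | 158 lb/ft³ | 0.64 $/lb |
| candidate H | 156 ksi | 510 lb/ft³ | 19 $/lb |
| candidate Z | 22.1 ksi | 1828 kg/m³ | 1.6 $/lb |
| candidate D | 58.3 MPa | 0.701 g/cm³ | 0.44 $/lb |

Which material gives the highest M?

Normalizing units and computing the index:
  candidate C: σ_y = 36.10 MPa, ρ = 2531 kg/m³, cost = 1.411 $/kg
  candidate H: σ_y = 1076 MPa, ρ = 8169 kg/m³, cost = 41.89 $/kg
  candidate Z: σ_y = 152.4 MPa, ρ = 1828 kg/m³, cost = 3.527 $/kg
  candidate D: σ_y = 58.30 MPa, ρ = 701.0 kg/m³, cost = 0.9700 $/kg
  candidate D: M = 85.7 kN·m per $
  candidate Z: M = 23.6 kN·m per $
  candidate C: M = 10.1 kN·m per $
  candidate H: M = 3.14 kN·m per $
The maximum is for candidate D.

candidate D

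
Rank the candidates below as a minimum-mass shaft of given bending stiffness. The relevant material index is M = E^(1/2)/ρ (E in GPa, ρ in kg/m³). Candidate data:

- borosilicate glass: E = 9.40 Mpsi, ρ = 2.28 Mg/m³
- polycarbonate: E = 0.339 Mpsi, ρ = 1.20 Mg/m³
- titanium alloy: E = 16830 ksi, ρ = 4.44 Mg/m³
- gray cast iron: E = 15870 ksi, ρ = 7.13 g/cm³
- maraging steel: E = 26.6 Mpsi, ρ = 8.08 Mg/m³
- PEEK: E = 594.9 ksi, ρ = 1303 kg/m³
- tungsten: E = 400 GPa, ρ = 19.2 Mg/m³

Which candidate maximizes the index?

In SI units:
  borosilicate glass: E = 64.81 GPa, ρ = 2280 kg/m³
  polycarbonate: E = 2.337 GPa, ρ = 1200 kg/m³
  titanium alloy: E = 116.0 GPa, ρ = 4440 kg/m³
  gray cast iron: E = 109.4 GPa, ρ = 7130 kg/m³
  maraging steel: E = 183.4 GPa, ρ = 8080 kg/m³
  PEEK: E = 4.102 GPa, ρ = 1303 kg/m³
  tungsten: E = 400.0 GPa, ρ = 19200 kg/m³
  borosilicate glass: M = 3.53×10⁻³
  titanium alloy: M = 2.43×10⁻³
  maraging steel: M = 1.68×10⁻³
  PEEK: M = 1.55×10⁻³
  gray cast iron: M = 1.47×10⁻³
  polycarbonate: M = 1.27×10⁻³
  tungsten: M = 1.04×10⁻³
Borosilicate glass ranks first.

borosilicate glass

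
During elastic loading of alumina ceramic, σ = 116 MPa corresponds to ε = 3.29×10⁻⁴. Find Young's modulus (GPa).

353 GPa

E = σ/ε = 116 MPa / 3.29×10⁻⁴ = 352600 MPa = 353 GPa.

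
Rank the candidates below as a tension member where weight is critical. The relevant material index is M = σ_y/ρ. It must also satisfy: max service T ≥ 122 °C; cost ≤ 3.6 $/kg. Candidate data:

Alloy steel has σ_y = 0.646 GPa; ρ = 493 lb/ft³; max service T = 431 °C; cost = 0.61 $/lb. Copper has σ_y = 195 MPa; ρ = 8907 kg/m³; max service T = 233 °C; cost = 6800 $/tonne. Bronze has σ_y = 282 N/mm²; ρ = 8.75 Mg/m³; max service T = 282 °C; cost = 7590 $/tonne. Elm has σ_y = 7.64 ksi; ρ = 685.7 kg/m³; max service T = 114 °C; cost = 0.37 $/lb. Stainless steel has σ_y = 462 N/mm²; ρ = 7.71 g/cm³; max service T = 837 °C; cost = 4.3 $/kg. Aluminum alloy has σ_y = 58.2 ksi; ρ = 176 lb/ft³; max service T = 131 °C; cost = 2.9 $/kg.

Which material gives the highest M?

Screen on constraints: max service T ≥ 122 °C; cost ≤ 3.6 $/kg. Survivors: alloy steel, aluminum alloy.
After converting to SI:
  alloy steel: σ_y = 646.0 MPa, ρ = 7897 kg/m³
  aluminum alloy: σ_y = 401.3 MPa, ρ = 2819 kg/m³
  aluminum alloy: M = 142 kN·m/kg
  alloy steel: M = 81.8 kN·m/kg
Highest index: aluminum alloy.

aluminum alloy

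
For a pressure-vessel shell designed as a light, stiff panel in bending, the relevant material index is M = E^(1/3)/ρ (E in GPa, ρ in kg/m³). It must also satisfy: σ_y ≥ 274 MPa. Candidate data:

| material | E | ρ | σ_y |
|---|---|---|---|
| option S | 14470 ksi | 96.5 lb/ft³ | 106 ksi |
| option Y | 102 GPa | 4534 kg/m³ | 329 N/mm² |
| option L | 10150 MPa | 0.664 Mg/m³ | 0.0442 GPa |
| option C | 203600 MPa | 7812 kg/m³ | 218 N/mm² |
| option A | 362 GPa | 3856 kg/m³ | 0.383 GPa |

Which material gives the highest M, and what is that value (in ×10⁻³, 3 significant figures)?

option S, M = 3.00×10⁻³

Screen on constraints: σ_y ≥ 274 MPa. Survivors: option S, option Y, option A.
Putting every candidate on a common basis:
  option S: E = 99.77 GPa, ρ = 1546 kg/m³
  option Y: E = 102.0 GPa, ρ = 4534 kg/m³
  option A: E = 362.0 GPa, ρ = 3856 kg/m³
  option S: M = 3.00×10⁻³
  option A: M = 1.85×10⁻³
  option Y: M = 1.03×10⁻³
The maximum is for option S.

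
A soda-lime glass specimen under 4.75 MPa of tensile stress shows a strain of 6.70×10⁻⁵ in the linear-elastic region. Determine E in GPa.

E = σ/ε = 4.75 MPa / 6.70×10⁻⁵ = 70900 MPa = 70.9 GPa.

70.9 GPa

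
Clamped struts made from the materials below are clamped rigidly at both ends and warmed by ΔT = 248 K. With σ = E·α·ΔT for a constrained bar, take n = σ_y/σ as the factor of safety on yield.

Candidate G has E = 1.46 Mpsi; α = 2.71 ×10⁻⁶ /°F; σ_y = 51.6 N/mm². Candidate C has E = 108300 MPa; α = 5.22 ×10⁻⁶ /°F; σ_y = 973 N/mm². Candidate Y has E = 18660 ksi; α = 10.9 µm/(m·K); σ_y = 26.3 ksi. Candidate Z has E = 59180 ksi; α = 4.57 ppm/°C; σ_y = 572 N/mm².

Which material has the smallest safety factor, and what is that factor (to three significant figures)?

In consistent units (E in GPa, α in ×10⁻⁶/K, σ_y in MPa):
  candidate G: E = 10.07, α = 4.88, σ_y = 51.60 → σ = 12.2 MPa, n = 4.24
  candidate C: E = 108.3, α = 9.40, σ_y = 973.0 → σ = 252 MPa, n = 3.86
  candidate Y: E = 128.7, α = 10.9, σ_y = 181.3 → σ = 348 MPa, n = 0.521
  candidate Z: E = 408.0, α = 4.57, σ_y = 572.0 → σ = 462 MPa, n = 1.24
Candidate Y has the lowest safety factor, n = 0.521.

candidate Y, n = 0.521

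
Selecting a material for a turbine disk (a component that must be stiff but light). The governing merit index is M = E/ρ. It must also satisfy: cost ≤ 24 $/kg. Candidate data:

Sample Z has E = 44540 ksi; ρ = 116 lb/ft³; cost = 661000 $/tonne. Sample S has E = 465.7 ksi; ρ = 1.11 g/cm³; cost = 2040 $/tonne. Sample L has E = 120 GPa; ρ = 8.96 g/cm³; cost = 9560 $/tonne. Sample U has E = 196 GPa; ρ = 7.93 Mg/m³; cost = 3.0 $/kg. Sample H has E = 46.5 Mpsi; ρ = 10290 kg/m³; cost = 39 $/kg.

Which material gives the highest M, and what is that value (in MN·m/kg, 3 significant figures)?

sample U, M = 24.7 MN·m/kg

Screen on constraints: cost ≤ 24 $/kg. Survivors: sample S, sample L, sample U.
Putting every candidate on a common basis:
  sample S: E = 3.211 GPa, ρ = 1110 kg/m³
  sample L: E = 120.0 GPa, ρ = 8960 kg/m³
  sample U: E = 196.0 GPa, ρ = 7930 kg/m³
  sample U: M = 24.7 MN·m/kg
  sample L: M = 13.4 MN·m/kg
  sample S: M = 2.89 MN·m/kg
Sample U has the largest M.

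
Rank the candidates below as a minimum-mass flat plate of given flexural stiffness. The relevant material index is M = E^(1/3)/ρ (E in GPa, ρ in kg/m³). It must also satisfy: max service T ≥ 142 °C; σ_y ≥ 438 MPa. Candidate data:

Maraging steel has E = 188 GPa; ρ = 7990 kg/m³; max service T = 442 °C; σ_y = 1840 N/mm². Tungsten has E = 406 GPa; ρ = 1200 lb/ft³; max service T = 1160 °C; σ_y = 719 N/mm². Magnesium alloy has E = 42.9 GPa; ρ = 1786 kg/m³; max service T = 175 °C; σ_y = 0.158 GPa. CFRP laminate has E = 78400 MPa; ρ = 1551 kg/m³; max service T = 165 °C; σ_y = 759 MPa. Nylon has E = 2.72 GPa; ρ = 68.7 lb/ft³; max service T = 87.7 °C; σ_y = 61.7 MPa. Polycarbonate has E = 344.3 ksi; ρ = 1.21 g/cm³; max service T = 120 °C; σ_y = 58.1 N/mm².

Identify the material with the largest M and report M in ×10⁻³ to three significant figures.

Screen on constraints: max service T ≥ 142 °C; σ_y ≥ 438 MPa. Survivors: maraging steel, tungsten, CFRP laminate.
In SI units:
  maraging steel: E = 188.0 GPa, ρ = 7990 kg/m³
  tungsten: E = 406.0 GPa, ρ = 19220 kg/m³
  CFRP laminate: E = 78.40 GPa, ρ = 1551 kg/m³
  CFRP laminate: M = 2.76×10⁻³
  maraging steel: M = 0.717×10⁻³
  tungsten: M = 0.385×10⁻³
The maximum is for CFRP laminate.

CFRP laminate, M = 2.76×10⁻³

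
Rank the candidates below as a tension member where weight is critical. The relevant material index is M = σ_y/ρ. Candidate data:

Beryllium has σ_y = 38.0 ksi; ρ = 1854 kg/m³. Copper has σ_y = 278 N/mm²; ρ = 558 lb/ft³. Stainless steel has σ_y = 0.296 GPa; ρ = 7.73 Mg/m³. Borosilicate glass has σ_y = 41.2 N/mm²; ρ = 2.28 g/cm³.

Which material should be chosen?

beryllium

Convert each candidate to consistent units, then evaluate M:
  beryllium: σ_y = 262.0 MPa, ρ = 1854 kg/m³
  copper: σ_y = 278.0 MPa, ρ = 8938 kg/m³
  stainless steel: σ_y = 296.0 MPa, ρ = 7730 kg/m³
  borosilicate glass: σ_y = 41.20 MPa, ρ = 2280 kg/m³
  beryllium: M = 141 kN·m/kg
  stainless steel: M = 38.3 kN·m/kg
  copper: M = 31.1 kN·m/kg
  borosilicate glass: M = 18.1 kN·m/kg
Beryllium ranks first.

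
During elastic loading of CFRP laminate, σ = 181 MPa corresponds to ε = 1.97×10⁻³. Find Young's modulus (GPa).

E = σ/ε = 181 MPa / 1.97×10⁻³ = 91880 MPa = 91.9 GPa.

91.9 GPa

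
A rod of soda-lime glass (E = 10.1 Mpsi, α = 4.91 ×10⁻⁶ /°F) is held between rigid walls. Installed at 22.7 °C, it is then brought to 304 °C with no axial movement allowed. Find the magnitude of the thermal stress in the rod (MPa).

173 MPa

E = 10.1 Mpsi = 69.64 GPa.
α = 4.91×10⁻⁶/°F × 9/5 = 8.84×10⁻⁶/K.
ΔT = 281.3 K. Constrained thermal stress σ = E·α·ΔT = 69.64×10³ MPa × 8.84×10⁻⁶ × 281.3 = 173 MPa (compressive).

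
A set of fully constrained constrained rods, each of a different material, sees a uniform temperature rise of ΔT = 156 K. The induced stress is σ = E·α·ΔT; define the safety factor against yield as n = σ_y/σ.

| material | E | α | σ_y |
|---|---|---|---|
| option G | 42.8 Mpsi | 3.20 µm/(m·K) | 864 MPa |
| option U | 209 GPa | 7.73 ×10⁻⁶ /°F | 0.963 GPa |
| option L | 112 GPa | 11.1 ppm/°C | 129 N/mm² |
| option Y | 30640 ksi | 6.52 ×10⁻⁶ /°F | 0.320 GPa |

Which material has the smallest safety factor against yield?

With everything in SI (GPa, ×10⁻⁶/K, MPa):
  option G: E = 295.1, α = 3.20, σ_y = 864.0 → σ = 147 MPa, n = 5.87
  option U: E = 209.0, α = 13.9, σ_y = 963.0 → σ = 454 MPa, n = 2.12
  option L: E = 112.0, α = 11.1, σ_y = 129.0 → σ = 194 MPa, n = 0.665
  option Y: E = 211.3, α = 11.7, σ_y = 320.0 → σ = 387 MPa, n = 0.827
Smallest n: option L with n = 0.665.

option L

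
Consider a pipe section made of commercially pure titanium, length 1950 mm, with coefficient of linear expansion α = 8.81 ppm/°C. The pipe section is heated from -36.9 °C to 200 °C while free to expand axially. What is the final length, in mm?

1954.1 mm

ΔT = 200 − (-36.9) = 236.9 K.
ΔL = α·L₀·ΔT = 8.81×10⁻⁶ × 1950 mm × 236.9 K = 4.07 mm.
L = L₀ + ΔL = 1950 + 4.07 = 1954.1 mm.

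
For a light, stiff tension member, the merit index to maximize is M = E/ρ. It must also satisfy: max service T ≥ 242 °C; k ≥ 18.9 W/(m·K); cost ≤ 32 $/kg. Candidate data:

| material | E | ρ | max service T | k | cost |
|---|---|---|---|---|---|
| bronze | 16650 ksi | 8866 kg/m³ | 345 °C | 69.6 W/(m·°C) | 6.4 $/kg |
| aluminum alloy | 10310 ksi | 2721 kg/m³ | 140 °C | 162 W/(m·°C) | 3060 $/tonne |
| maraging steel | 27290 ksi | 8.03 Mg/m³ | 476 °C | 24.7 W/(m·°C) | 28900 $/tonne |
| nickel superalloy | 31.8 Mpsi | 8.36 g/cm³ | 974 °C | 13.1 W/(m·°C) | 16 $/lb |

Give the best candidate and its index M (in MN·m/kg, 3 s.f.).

maraging steel, M = 23.4 MN·m/kg

Screen on constraints: max service T ≥ 242 °C; k ≥ 18.9 W/(m·K); cost ≤ 32 $/kg. Survivors: bronze, maraging steel.
Putting every candidate on a common basis:
  bronze: E = 114.8 GPa, ρ = 8866 kg/m³
  maraging steel: E = 188.2 GPa, ρ = 8030 kg/m³
  maraging steel: M = 23.4 MN·m/kg
  bronze: M = 12.9 MN·m/kg
The maximum is for maraging steel.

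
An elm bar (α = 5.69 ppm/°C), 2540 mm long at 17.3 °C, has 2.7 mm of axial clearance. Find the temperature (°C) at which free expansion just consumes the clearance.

204 °C

α·L₀·ΔT = 2.7 mm ⇒ ΔT = 2.7 / (5.69×10⁻⁶ × 2540.0) = 186.8 K.
T = 17.3 + 186.8 = 204.1 °C.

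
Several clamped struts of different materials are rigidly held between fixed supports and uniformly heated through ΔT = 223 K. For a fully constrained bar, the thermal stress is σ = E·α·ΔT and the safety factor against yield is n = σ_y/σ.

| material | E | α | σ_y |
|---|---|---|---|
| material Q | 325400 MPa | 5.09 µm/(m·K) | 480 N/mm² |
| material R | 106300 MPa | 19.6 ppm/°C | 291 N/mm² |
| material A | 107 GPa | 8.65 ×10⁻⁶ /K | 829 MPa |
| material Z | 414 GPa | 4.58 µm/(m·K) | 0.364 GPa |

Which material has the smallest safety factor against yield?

Converting E to GPa, α to ×10⁻⁶/K, σ_y to MPa, then σ and n for each:
  material Q: E = 325.4, α = 5.09, σ_y = 480.0 → σ = 369 MPa, n = 1.30
  material R: E = 106.3, α = 19.6, σ_y = 291.0 → σ = 465 MPa, n = 0.626
  material A: E = 107.0, α = 8.65, σ_y = 829.0 → σ = 206 MPa, n = 4.02
  material Z: E = 414.0, α = 4.58, σ_y = 364.0 → σ = 423 MPa, n = 0.861
Material R has the lowest safety factor, n = 0.626.

material R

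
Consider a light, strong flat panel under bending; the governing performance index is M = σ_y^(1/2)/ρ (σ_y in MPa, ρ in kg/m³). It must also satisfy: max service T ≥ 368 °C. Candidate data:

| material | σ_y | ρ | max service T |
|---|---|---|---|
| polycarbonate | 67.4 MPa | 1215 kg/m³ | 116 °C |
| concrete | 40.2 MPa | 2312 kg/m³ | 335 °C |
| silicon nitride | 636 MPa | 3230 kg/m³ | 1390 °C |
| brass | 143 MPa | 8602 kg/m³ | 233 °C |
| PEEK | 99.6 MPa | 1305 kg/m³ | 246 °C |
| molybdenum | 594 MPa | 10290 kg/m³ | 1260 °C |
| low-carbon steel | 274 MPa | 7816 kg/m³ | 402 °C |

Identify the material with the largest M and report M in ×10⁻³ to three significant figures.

Screen on constraints: max service T ≥ 368 °C. Survivors: silicon nitride, molybdenum, low-carbon steel.
Per-candidate index values:
  silicon nitride: M = 7.81×10⁻³
  molybdenum: M = 2.37×10⁻³
  low-carbon steel: M = 2.12×10⁻³
Silicon nitride has the largest M.

silicon nitride, M = 7.81×10⁻³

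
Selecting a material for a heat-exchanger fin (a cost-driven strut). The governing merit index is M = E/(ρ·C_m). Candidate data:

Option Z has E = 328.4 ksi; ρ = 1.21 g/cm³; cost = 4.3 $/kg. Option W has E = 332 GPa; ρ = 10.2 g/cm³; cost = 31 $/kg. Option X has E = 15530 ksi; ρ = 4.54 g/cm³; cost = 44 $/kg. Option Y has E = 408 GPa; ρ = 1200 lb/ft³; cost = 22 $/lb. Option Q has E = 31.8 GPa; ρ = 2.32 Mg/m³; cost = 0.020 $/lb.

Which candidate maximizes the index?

option Q

Putting every candidate on a common basis:
  option Z: E = 2.264 GPa, ρ = 1210 kg/m³, cost = 4.300 $/kg
  option W: E = 332.0 GPa, ρ = 10200 kg/m³, cost = 31.00 $/kg
  option X: E = 107.1 GPa, ρ = 4540 kg/m³, cost = 44.00 $/kg
  option Y: E = 408.0 GPa, ρ = 19220 kg/m³, cost = 48.50 $/kg
  option Q: E = 31.80 GPa, ρ = 2320 kg/m³, cost = 0.04409 $/kg
  option Q: M = 311 MN·m per $
  option W: M = 1.05 MN·m per $
  option X: M = 0.536 MN·m per $
  option Y: M = 0.438 MN·m per $
  option Z: M = 0.435 MN·m per $
The maximum is for option Q.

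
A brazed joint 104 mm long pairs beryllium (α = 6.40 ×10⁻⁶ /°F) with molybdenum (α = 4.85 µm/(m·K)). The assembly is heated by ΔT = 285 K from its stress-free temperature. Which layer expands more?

beryllium: α = 6.40×10⁻⁶/°F × 9/5 = 11.5×10⁻⁶/K.
α(beryllium) = 11.5×10⁻⁶/K vs α(molybdenum) = 4.85×10⁻⁶/K.
Higher α expands more for the same ΔT: beryllium.

beryllium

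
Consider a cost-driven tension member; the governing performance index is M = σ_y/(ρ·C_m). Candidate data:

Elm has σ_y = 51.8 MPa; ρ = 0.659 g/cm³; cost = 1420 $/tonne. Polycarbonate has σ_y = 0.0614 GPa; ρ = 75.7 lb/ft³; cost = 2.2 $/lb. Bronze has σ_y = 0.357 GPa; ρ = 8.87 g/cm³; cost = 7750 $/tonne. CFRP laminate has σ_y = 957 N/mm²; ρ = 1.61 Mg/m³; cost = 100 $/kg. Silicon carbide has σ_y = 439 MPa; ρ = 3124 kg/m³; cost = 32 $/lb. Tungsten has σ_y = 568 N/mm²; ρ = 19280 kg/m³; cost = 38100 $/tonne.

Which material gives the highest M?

elm

After converting to SI:
  elm: σ_y = 51.80 MPa, ρ = 659.0 kg/m³, cost = 1.420 $/kg
  polycarbonate: σ_y = 61.40 MPa, ρ = 1213 kg/m³, cost = 4.850 $/kg
  bronze: σ_y = 357.0 MPa, ρ = 8870 kg/m³, cost = 7.750 $/kg
  CFRP laminate: σ_y = 957.0 MPa, ρ = 1610 kg/m³, cost = 100.0 $/kg
  silicon carbide: σ_y = 439.0 MPa, ρ = 3124 kg/m³, cost = 70.55 $/kg
  tungsten: σ_y = 568.0 MPa, ρ = 19280 kg/m³, cost = 38.10 $/kg
  elm: M = 55.4 kN·m per $
  polycarbonate: M = 10.4 kN·m per $
  CFRP laminate: M = 5.94 kN·m per $
  bronze: M = 5.19 kN·m per $
  silicon carbide: M = 1.99 kN·m per $
  tungsten: M = 0.773 kN·m per $
Highest index: elm.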